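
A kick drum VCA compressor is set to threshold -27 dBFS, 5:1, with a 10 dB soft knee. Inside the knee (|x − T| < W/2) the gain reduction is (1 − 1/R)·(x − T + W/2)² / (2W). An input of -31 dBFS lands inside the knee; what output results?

-31.04 dBFS

x − T + W/2 = -31 − (-27) + 5 = 1.
GR = (1 − 1/5) × 1² / 20 = 0.8 × 1 / 20 = 0.04 dB.
Output = -31 − 0.04 = -31.04 dBFS.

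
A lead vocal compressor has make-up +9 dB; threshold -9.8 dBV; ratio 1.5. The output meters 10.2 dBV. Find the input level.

Stripping the +9 dB make-up gives 1.2 dBV at the gain stage.
That's 11 dB above the -9.8 dBV threshold.
Input overshoot = R × output overshoot = 16.5 dB → input = -9.8 + 16.5 = 6.7 dBV.

6.7 dBV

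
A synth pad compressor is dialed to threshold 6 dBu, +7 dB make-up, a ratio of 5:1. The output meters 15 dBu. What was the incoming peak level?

Before make-up, the level was 15 − 7 = 8 dBu.
That's 2 dB above the 6 dBu threshold.
Input overshoot = R × output overshoot = 10 dB → input = 6 + 10 = 16 dBu.

16 dBu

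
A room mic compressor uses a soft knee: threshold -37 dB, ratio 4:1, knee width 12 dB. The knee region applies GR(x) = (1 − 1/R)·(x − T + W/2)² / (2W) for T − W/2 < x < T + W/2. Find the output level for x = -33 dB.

-36.125 dB

x − T + W/2 = -33 − (-37) + 6 = 10.
GR = (1 − 1/4) × 10² / 24 = 0.75 × 100 / 24 = 3.125 dB.
Output = -33 − 3.125 = -36.125 dB.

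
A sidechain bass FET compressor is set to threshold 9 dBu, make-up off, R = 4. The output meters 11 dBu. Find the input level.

The compressed level sits 11 − 9 = 2 dB over threshold.
Input overshoot = R × output overshoot = 8 dB → input = 9 + 8 = 17 dBu.

17 dBu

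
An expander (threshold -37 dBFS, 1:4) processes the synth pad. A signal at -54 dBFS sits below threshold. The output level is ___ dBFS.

Below threshold, a 1:4 expander applies gain = (4−1)×(T − x) of attenuation.
(4−1) × 17 = 51 dB, so output = -54 − 51 = -105 dBFS.

-105 dBFS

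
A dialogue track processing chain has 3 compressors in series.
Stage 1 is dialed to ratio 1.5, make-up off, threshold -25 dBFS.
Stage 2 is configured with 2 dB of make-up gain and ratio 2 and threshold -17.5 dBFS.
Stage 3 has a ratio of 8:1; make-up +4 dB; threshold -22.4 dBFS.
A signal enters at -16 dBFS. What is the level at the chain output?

Stage 1: overshoot 9 dB → 9/1.5 = 6 dB → -19 dBFS.
Stage 2: -19 dBFS ≤ -17.5 dBFS, so stage 2 doesn't engage; make-up brings it to -17 dBFS.
Stage 3: -17 dBFS is 5.4 dB over -22.4 dBFS; at 8:1 that becomes 0.675 dB over, giving -21.725 dBFS; +4 dB make-up → -17.725 dBFS.

-17.725 dBFS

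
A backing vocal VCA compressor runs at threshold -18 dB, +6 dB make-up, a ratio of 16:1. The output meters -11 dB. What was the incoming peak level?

Stripping the +6 dB make-up gives -17 dB at the gain stage.
The compressed level sits -17 − (-18) = 1 dB over threshold.
Input overshoot = R × output overshoot = 16 dB → input = -18 + 16 = -2 dB.

-2 dB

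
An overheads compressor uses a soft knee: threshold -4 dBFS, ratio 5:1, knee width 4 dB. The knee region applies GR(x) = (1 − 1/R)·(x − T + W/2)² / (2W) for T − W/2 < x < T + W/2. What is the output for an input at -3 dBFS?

-3.9 dBFS

x − T + W/2 = -3 − (-4) + 2 = 3.
GR = (1 − 1/5) × 3² / 8 = 0.8 × 9 / 8 = 0.9 dB.
Output = -3 − 0.9 = -3.9 dBFS.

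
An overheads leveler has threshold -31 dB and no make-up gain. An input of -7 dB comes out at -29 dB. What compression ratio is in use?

Input overshoot = -7 − (-31) = 24 dB; output overshoot = -29 − (-31) = 2 dB.
Ratio = 24 / 2 = 12.

12:1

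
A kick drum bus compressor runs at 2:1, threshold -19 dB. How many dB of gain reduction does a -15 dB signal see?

The signal is 4 dB above threshold.
A 2:1 ratio leaves 2 dB of that excess.
Gain reduction = 4 − 2 = 2 dB.

2 dB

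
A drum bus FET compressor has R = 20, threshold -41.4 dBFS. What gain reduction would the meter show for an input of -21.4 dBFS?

Overshoot = -21.4 − (-41.4) = 20 dB.
After 20:1 compression the overshoot becomes 20/20 = 1 dB.
Gain reduction = 20 − 1 = 19 dB.

19 dB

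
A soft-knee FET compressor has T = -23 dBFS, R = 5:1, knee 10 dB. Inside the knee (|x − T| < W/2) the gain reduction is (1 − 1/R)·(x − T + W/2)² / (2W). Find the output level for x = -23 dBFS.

x − T + W/2 = -23 − (-23) + 5 = 5.
GR = (1 − 1/5) × 5² / 20 = 0.8 × 25 / 20 = 1 dB.
Output = -23 − 1 = -24 dBFS.

-24 dBFS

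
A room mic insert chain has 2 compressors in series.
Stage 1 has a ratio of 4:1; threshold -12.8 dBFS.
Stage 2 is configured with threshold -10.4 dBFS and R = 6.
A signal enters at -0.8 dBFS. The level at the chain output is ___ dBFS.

-10.3 dBFS

Stage 1: -0.8 dBFS is 12 dB over -12.8 dBFS; at 4:1 that becomes 3 dB over, giving -9.8 dBFS.
Stage 2: overshoot 0.6 dB → 0.6/6 = 0.1 dB → -10.3 dBFS.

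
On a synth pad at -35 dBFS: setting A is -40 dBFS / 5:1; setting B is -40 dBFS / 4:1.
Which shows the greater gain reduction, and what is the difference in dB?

A, by 0.25 dB

A: overshoot 5 dB → output overshoot 1 dB → GR 4 dB.
B: overshoot 5 dB → output overshoot 1.25 dB → GR 3.75 dB.
A reduces 0.25 dB more.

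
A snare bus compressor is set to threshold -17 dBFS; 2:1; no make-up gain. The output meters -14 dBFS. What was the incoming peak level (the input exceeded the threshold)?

-11 dBFS

That's 3 dB above the -17 dBFS threshold.
Before 2:1 compression the overshoot was 3 × 2 = 6 dB, so input = -17 + 6 = -11 dBFS.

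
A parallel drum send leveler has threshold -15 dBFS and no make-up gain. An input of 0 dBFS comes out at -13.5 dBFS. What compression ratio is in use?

10:1

Input overshoot = 0 − (-15) = 15 dB; output overshoot = -13.5 − (-15) = 1.5 dB.
Ratio = 15 / 1.5 = 10.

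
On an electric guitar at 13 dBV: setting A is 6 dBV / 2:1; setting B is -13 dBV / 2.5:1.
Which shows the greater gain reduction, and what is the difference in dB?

B, by 12.1 dB

A: 7 dB over, compressed to 3.5 dB over, so 3.5 dB of GR.
B: 26 dB over, compressed to 10.4 dB over, so 15.6 dB of GR.
B applies 12.1 dB more gain reduction.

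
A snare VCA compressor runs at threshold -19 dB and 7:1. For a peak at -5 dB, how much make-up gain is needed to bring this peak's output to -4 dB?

13 dB

Overshoot 14 dB → 14/7 = 2 dB after compression, so the compressed level is -19 + 2 = -17 dB.
Make-up = target − compressed = -4 − (-17) = 13 dB.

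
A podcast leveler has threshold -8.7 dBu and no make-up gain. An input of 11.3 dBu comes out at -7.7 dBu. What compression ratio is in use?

Input overshoot = 11.3 − (-8.7) = 20 dB; output overshoot = -7.7 − (-8.7) = 1 dB.
Ratio = 20 / 1 = 20.

20:1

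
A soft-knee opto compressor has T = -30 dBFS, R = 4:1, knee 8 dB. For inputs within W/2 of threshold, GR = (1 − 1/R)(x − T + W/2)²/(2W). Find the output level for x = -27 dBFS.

x − T + W/2 = -27 − (-30) + 4 = 7.
GR = (1 − 1/4) × 7² / 16 = 0.75 × 49 / 16 = 2.296875 dB.
Output = -27 − 2.296875 = -29.296875 dBFS.

-29.296875 dBFS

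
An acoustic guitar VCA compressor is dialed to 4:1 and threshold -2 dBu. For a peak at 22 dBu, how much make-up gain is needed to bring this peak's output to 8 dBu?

4 dB

Without make-up, output = threshold + overshoot/4 = -2 + 6 = 4 dBu.
Gap to target: 4 dB.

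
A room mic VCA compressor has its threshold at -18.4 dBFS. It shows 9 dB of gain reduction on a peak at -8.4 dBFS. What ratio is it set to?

Input overshoot = -8.4 − (-18.4) = 10 dB.
Output overshoot = 10 − 9 = 1 dB.
Ratio = input overshoot / output overshoot = 10 / 1 = 10.

10:1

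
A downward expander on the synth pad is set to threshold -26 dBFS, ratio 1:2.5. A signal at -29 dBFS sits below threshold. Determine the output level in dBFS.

-33.5 dBFS

Undershoot = (-26) − (-29) = 3 dB.
At 1:2.5, that expands to 7.5 dB under threshold.
Output = -26 − 7.5 = -33.5 dBFS.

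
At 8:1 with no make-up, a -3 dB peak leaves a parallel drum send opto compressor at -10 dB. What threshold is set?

Gain reduction = -3 − (-10) = 7 dB; output overshoot = GR / (R − 1) = 7 / 7 = 1 dB.
Threshold = output − output overshoot = -10 − 1 = -11 dB.

-11 dB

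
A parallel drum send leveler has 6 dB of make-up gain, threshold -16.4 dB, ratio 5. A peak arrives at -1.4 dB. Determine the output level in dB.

Overshoot: -1.4 − (-16.4) = 15 dB.
The 15 dB excess becomes 3 dB after 5:1 reduction.
So the level is -16.4 + 3 = -13.4 dB; make-up adds 6 dB, giving -7.4 dB.

-7.4 dB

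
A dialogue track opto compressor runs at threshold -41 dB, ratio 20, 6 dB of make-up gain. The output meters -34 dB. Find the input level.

Remove make-up: -34 − 6 = -40 dB.
That's 1 dB above the -41 dB threshold.
Input overshoot = R × output overshoot = 20 dB → input = -41 + 20 = -21 dB.

-21 dB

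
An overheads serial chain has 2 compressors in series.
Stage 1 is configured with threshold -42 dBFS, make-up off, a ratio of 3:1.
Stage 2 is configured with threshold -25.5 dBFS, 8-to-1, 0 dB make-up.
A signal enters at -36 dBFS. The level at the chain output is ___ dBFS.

Stage 1: overshoot 6 dB → 6/3 = 2 dB → -40 dBFS.
Stage 2: -40 dBFS ≤ -25.5 dBFS, so stage 2 doesn't engage; output -40 dBFS.

-40 dBFS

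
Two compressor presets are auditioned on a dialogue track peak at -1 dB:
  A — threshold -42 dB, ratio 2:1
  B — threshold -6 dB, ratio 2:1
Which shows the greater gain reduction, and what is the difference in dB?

A, by 18 dB

A: GR = 41 − 41/2 = 20.5 dB.
B: GR = 5 − 5/2 = 2.5 dB.
A reduces 18 dB more.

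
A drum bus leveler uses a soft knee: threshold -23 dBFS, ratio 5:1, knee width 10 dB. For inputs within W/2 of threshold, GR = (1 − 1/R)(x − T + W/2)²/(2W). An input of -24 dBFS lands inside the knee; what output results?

x − T + W/2 = -24 − (-23) + 5 = 4.
GR = (1 − 1/5) × 4² / 20 = 0.8 × 16 / 20 = 0.64 dB.
Output = -24 − 0.64 = -24.64 dBFS.

-24.64 dBFS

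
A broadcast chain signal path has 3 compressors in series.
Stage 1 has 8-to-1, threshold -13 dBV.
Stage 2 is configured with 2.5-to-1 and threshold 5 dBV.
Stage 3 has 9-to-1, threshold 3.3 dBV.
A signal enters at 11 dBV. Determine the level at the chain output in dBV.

-10 dBV

Stage 1: 11 dBV is 24 dB over -13 dBV; at 8:1 that becomes 3 dB over, giving -10 dBV.
Stage 2: -10 dBV ≤ 5 dBV, so stage 2 doesn't engage; output -10 dBV.
Stage 3: -10 dBV ≤ 3.3 dBV, so stage 3 doesn't engage; output -10 dBV.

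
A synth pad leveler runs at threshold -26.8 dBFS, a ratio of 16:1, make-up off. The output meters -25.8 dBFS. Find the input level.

That's 1 dB above the -26.8 dBFS threshold.
Before 16:1 compression the overshoot was 1 × 16 = 16 dB, so input = -26.8 + 16 = -10.8 dBFS.

-10.8 dBFS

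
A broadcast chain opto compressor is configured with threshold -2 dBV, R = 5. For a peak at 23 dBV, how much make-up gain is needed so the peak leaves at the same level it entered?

Overshoot 25 dB → 25/5 = 5 dB after compression, so the compressed level is -2 + 5 = 3 dBV.
Make-up = target − compressed = 23 − 3 = 20 dB.

20 dB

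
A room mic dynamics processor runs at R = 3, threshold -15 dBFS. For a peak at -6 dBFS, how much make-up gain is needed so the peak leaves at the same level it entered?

6 dB

Overshoot 9 dB → 9/3 = 3 dB after compression, so the compressed level is -15 + 3 = -12 dBFS.
Make-up = target − compressed = -6 − (-12) = 6 dB.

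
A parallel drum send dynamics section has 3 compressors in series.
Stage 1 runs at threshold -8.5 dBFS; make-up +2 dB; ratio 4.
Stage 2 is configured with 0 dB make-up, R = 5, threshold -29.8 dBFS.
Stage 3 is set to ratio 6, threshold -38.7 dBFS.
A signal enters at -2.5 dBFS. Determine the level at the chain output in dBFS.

-36.39 dBFS

Stage 1: -2.5 dBFS is 6 dB over -8.5 dBFS; at 4:1 that becomes 1.5 dB over, giving -7 dBFS; +2 dB make-up → -5 dBFS.
Stage 2: overshoot 24.8 dB → 24.8/5 = 4.96 dB → -24.84 dBFS.
Stage 3: 13.86 dB above -38.7 dBFS, reduced 6:1 to 2.31 dB above → -36.39 dBFS.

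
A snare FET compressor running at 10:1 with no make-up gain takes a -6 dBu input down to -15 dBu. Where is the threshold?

Input is 10 dB above T (since output overshoot × R = input overshoot: (-15 − T)·10 = -6 − T gives T = -16 dBu).
Check: -16 + (-6 − (-16))/10 = -16 + 1 = -15 dBu. ✓

-16 dBu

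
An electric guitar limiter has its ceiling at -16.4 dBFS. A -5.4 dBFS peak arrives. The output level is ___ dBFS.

A brickwall limiter is an ∞:1 compressor: any input above the ceiling is clamped to -16.4 dBFS.

-16.4 dBFS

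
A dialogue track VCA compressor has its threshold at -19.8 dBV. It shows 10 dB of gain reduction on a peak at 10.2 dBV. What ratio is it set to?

Input overshoot = 10.2 − (-19.8) = 30 dB.
Output overshoot = 30 − 10 = 20 dB.
Ratio = input overshoot / output overshoot = 30 / 20 = 1.5.

1.5:1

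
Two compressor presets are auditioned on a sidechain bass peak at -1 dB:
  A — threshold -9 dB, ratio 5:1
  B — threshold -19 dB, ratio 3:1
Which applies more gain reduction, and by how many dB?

B, by 5.6 dB

A: 8 dB over, compressed to 1.6 dB over, so 6.4 dB of GR.
B: 18 dB over, compressed to 6 dB over, so 12 dB of GR.
B applies 5.6 dB more gain reduction.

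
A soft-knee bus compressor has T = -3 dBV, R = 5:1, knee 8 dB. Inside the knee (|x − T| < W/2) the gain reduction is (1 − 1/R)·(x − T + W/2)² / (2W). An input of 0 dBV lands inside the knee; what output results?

-2.45 dBV

x − T + W/2 = 0 − (-3) + 4 = 7.
GR = (1 − 1/5) × 7² / 16 = 0.8 × 49 / 16 = 2.45 dB.
Output = 0 − 2.45 = -2.45 dBV.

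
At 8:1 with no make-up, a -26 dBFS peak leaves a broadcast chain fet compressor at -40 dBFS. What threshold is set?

Let T be the threshold. Output overshoot = (input overshoot)/R, so -40 − T = (-26 − T)/8.
8·(-40 − T) = -26 − T → 7·T = -320 − (-26) = -294.
T = -294/7 = -42 dBFS.

-42 dBFS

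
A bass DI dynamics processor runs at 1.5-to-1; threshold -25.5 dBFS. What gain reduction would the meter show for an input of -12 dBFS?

4.5 dB

The signal is 13.5 dB above threshold.
After 1.5:1 compression the overshoot becomes 13.5/1.5 = 9 dB.
GR = overshoot in − overshoot out = 13.5 − 9 = 4.5 dB.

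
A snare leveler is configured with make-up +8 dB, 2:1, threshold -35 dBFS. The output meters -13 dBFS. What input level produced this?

-7 dBFS

Remove make-up: -13 − 8 = -21 dBFS.
That's 14 dB above the -35 dBFS threshold.
Undo the ratio: input overshoot = 14 × 2 = 28 dB, giving input = -7 dBFS.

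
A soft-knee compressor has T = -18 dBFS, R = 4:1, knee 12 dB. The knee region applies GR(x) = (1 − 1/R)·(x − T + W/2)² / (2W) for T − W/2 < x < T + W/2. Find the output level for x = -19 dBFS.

x − T + W/2 = -19 − (-18) + 6 = 5.
GR = (1 − 1/4) × 5² / 24 = 0.75 × 25 / 24 = 0.78125 dB.
Output = -19 − 0.78125 = -19.78125 dBFS.

-19.78125 dBFS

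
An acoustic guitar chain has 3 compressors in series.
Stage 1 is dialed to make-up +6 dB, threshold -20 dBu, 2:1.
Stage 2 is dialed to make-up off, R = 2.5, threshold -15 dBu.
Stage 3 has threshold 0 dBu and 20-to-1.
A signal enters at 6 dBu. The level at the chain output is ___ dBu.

Stage 1: overshoot 26 dB → 26/2 = 13 dB → -7 dBu; +6 dB make-up → -1 dBu.
Stage 2: -1 dBu is 14 dB over -15 dBu; at 2.5:1 that becomes 5.6 dB over, giving -9.4 dBu.
Stage 3: -9.4 dBu is at or below the 0 dBu threshold — no compression; output -9.4 dBu.

-9.4 dBu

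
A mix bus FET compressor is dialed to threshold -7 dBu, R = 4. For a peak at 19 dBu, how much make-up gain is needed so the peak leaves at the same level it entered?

19.5 dB

The peak compresses to -7 + 26/4 = -0.5 dBu.
To reach 19 dBu requires 19 − (-0.5) = 19.5 dB of make-up.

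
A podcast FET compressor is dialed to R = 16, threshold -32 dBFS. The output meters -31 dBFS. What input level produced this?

-16 dBFS

Post-compression overshoot = -31 − (-32) = 1 dB.
Undo the ratio: input overshoot = 1 × 16 = 16 dB, giving input = -16 dBFS.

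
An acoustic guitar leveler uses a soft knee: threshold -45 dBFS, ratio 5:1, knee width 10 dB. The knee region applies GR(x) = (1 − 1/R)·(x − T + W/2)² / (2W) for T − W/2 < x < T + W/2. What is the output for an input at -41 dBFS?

x − T + W/2 = -41 − (-45) + 5 = 9.
GR = (1 − 1/5) × 9² / 20 = 0.8 × 81 / 20 = 3.24 dB.
Output = -41 − 3.24 = -44.24 dBFS.

-44.24 dBFS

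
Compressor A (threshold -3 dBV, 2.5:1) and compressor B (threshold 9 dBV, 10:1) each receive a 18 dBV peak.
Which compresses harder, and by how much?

A: 21 dB over, compressed to 8.4 dB over, so 12.6 dB of GR.
B: 9 dB over, compressed to 0.9 dB over, so 8.1 dB of GR.
Difference: 4.5 dB in favour of A.

A, by 4.5 dB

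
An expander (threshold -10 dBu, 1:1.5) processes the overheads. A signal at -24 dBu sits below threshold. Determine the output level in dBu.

-31 dBu

Undershoot = (-10) − (-24) = 14 dB.
At 1:1.5, that expands to 21 dB under threshold.
Output = -10 − 21 = -31 dBu.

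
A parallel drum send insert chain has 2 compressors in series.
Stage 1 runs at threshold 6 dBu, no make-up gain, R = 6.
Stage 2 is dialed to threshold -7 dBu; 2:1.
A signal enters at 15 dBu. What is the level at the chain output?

0.25 dBu

Stage 1: 15 dBu is 9 dB over 6 dBu; at 6:1 that becomes 1.5 dB over, giving 7.5 dBu.
Stage 2: 7.5 dBu is 14.5 dB over -7 dBu; at 2:1 that becomes 7.25 dB over, giving 0.25 dBu.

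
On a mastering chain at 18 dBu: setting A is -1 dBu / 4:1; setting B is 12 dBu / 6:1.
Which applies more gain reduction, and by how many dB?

A, by 9.25 dB

A: 19 dB over, compressed to 4.75 dB over, so 14.25 dB of GR.
B: 6 dB over, compressed to 1 dB over, so 5 dB of GR.
A reduces 9.25 dB more.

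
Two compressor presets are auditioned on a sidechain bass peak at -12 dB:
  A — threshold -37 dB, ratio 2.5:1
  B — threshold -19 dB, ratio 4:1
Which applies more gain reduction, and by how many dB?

A, by 9.75 dB

A: 25 dB over, compressed to 10 dB over, so 15 dB of GR.
B: 7 dB over, compressed to 1.75 dB over, so 5.25 dB of GR.
A applies 9.75 dB more gain reduction.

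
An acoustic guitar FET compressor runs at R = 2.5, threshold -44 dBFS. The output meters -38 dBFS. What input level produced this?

-29 dBFS

The compressed level sits -38 − (-44) = 6 dB over threshold.
Input overshoot = R × output overshoot = 15 dB → input = -44 + 15 = -29 dBFS.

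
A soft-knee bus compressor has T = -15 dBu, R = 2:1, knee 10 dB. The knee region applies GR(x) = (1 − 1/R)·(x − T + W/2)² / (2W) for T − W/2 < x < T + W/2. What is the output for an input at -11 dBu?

x − T + W/2 = -11 − (-15) + 5 = 9.
GR = (1 − 1/2) × 9² / 20 = 0.5 × 81 / 20 = 2.025 dB.
Output = -11 − 2.025 = -13.025 dBu.

-13.025 dBu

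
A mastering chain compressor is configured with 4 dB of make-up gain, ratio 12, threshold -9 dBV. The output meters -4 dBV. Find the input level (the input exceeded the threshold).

Stripping the +4 dB make-up gives -8 dBV at the gain stage.
Post-compression overshoot = -8 − (-9) = 1 dB.
Input overshoot = R × output overshoot = 12 dB → input = -9 + 12 = 3 dBV.

3 dBV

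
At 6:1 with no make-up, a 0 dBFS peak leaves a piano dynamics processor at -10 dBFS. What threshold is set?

Input is 12 dB above T (since output overshoot × R = input overshoot: (-10 − T)·6 = 0 − T gives T = -12 dBFS).
Check: -12 + (0 − (-12))/6 = -12 + 2 = -10 dBFS. ✓

-12 dBFS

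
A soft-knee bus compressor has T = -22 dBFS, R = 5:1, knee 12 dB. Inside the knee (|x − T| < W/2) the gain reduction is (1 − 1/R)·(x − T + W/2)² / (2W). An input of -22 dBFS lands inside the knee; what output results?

x − T + W/2 = -22 − (-22) + 6 = 6.
GR = (1 − 1/5) × 6² / 24 = 0.8 × 36 / 24 = 1.2 dB.
Output = -22 − 1.2 = -23.2 dBFS.

-23.2 dBFS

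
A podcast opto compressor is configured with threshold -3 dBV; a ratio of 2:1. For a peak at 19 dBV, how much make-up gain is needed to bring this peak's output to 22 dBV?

Without make-up, output = threshold + overshoot/2 = -3 + 11 = 8 dBV.
Gap to target: 14 dB.

14 dB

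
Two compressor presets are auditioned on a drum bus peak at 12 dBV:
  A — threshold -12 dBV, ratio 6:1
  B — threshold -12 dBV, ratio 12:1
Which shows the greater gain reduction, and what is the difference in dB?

B, by 2 dB

A: GR = 24 − 24/6 = 20 dB.
B: GR = 24 − 24/12 = 22 dB.
Difference: 2 dB in favour of B.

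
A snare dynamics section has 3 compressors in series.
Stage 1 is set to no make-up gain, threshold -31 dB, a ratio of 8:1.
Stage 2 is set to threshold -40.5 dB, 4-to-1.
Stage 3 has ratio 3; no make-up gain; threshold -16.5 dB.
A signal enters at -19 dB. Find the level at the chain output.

Stage 1: -19 dB is 12 dB over -31 dB; at 8:1 that becomes 1.5 dB over, giving -29.5 dB.
Stage 2: 11 dB above -40.5 dB, reduced 4:1 to 2.75 dB above → -37.75 dB.
Stage 3: -37.75 dB ≤ -16.5 dB, so stage 3 doesn't engage; output -37.75 dB.

-37.75 dB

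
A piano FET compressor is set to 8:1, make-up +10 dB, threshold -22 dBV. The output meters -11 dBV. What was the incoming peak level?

-14 dBV

Remove make-up: -11 − 10 = -21 dBV.
Post-compression overshoot = -21 − (-22) = 1 dB.
Undo the ratio: input overshoot = 1 × 8 = 8 dB, giving input = -14 dBV.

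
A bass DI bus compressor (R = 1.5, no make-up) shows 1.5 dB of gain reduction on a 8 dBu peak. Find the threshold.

3.5 dBu

Gain reduction = 8 − 6.5 = 1.5 dB; output overshoot = GR / (R − 1) = 1.5 / 0.5 = 3 dB.
Threshold = output − output overshoot = 6.5 − 3 = 3.5 dBu.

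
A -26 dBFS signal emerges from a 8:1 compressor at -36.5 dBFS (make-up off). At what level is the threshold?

Let T be the threshold. Output overshoot = (input overshoot)/R, so -36.5 − T = (-26 − T)/8.
8·(-36.5 − T) = -26 − T → 7·T = -292 − (-26) = -266.
T = -266/7 = -38 dBFS.

-38 dBFS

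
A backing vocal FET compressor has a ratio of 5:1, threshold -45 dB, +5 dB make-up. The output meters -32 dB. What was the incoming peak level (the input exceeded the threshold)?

Remove make-up: -32 − 5 = -37 dB.
Post-compression overshoot = -37 − (-45) = 8 dB.
Undo the ratio: input overshoot = 8 × 5 = 40 dB, giving input = -5 dB.

-5 dB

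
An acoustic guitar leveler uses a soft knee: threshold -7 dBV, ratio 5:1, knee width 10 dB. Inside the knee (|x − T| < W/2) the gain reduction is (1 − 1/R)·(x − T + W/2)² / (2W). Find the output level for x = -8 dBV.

x − T + W/2 = -8 − (-7) + 5 = 4.
GR = (1 − 1/5) × 4² / 20 = 0.8 × 16 / 20 = 0.64 dB.
Output = -8 − 0.64 = -8.64 dBV.

-8.64 dBV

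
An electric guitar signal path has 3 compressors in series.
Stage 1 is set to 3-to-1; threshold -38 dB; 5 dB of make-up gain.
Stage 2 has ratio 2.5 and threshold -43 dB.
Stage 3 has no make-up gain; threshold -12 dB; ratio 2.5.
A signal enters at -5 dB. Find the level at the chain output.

Stage 1: -5 dB is 33 dB over -38 dB; at 3:1 that becomes 11 dB over, giving -27 dB; +5 dB make-up → -22 dB.
Stage 2: overshoot 21 dB → 21/2.5 = 8.4 dB → -34.6 dB.
Stage 3: below threshold (-34.6 ≤ -12); passes unchanged; output -34.6 dB.

-34.6 dB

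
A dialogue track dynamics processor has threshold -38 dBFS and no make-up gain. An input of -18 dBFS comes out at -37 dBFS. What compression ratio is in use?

20:1

Input overshoot = -18 − (-38) = 20 dB; output overshoot = -37 − (-38) = 1 dB.
Ratio = 20 / 1 = 20.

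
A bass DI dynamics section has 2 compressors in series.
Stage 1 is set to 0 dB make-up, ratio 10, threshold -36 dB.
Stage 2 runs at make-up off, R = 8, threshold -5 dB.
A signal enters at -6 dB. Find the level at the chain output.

-33 dB

Stage 1: 30 dB above -36 dB, reduced 10:1 to 3 dB above → -33 dB.
Stage 2: -33 dB is at or below the -5 dB threshold — no compression; output -33 dB.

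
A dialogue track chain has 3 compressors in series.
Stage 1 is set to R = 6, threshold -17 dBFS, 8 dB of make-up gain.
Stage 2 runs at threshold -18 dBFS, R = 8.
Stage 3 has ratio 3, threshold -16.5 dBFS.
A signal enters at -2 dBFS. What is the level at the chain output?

Stage 1: 15 dB above -17 dBFS, reduced 6:1 to 2.5 dB above → -14.5 dBFS; +8 dB make-up → -6.5 dBFS.
Stage 2: 11.5 dB above -18 dBFS, reduced 8:1 to 1.4375 dB above → -16.5625 dBFS.
Stage 3: below threshold (-16.5625 ≤ -16.5); passes unchanged; output -16.5625 dBFS.

-16.5625 dBFS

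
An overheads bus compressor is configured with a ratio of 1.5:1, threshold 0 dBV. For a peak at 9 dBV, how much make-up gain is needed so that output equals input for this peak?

3 dB

The peak compresses to 0 + 9/1.5 = 6 dBV.
To reach 9 dBV requires 9 − 6 = 3 dB of make-up.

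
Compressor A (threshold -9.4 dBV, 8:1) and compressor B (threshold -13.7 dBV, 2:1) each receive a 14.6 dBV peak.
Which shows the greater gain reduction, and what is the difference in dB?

A, by 6.85 dB

A: 24 dB over, compressed to 3 dB over, so 21 dB of GR.
B: 28.3 dB over, compressed to 14.15 dB over, so 14.15 dB of GR.
A reduces 6.85 dB more.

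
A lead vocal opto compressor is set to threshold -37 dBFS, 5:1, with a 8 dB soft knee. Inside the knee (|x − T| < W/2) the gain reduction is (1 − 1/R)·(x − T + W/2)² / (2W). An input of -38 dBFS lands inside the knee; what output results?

-38.45 dBFS

x − T + W/2 = -38 − (-37) + 4 = 3.
GR = (1 − 1/5) × 3² / 16 = 0.8 × 9 / 16 = 0.45 dB.
Output = -38 − 0.45 = -38.45 dBFS.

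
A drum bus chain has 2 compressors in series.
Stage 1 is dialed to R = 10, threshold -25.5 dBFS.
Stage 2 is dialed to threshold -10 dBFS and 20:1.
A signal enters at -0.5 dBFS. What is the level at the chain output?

-23 dBFS

Stage 1: 25 dB above -25.5 dBFS, reduced 10:1 to 2.5 dB above → -23 dBFS.
Stage 2: -23 dBFS ≤ -10 dBFS, so stage 2 doesn't engage; output -23 dBFS.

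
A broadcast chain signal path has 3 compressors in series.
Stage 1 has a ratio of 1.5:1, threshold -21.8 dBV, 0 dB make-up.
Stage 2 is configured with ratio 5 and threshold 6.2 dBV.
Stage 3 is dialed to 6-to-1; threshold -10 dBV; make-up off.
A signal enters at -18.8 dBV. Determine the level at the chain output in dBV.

Stage 1: -18.8 dBV is 3 dB over -21.8 dBV; at 1.5:1 that becomes 2 dB over, giving -19.8 dBV.
Stage 2: -19.8 dBV ≤ 6.2 dBV, so stage 2 doesn't engage; output -19.8 dBV.
Stage 3: below threshold (-19.8 ≤ -10); passes unchanged; output -19.8 dBV.

-19.8 dBV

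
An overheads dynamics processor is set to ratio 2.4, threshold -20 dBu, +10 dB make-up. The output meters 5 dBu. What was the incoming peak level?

Before make-up, the level was 5 − 10 = -5 dBu.
Post-compression overshoot = -5 − (-20) = 15 dB.
Undo the ratio: input overshoot = 15 × 2.4 = 36 dB, giving input = 16 dBu.

16 dBu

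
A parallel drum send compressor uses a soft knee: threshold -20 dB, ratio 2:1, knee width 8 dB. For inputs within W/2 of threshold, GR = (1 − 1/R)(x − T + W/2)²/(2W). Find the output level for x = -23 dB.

-23.03125 dB

x − T + W/2 = -23 − (-20) + 4 = 1.
GR = (1 − 1/2) × 1² / 16 = 0.5 × 1 / 16 = 0.03125 dB.
Output = -23 − 0.03125 = -23.03125 dB.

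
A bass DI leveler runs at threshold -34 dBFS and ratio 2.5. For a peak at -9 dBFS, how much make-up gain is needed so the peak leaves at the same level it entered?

The peak compresses to -34 + 25/2.5 = -24 dBFS.
To reach -9 dBFS requires -9 − (-24) = 15 dB of make-up.

15 dB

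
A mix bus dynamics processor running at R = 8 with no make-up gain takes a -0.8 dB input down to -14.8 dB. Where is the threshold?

Let T be the threshold. Output overshoot = (input overshoot)/R, so -14.8 − T = (-0.8 − T)/8.
8·(-14.8 − T) = -0.8 − T → 7·T = -118.4 − (-0.8) = -117.6.
T = -117.6/7 = -16.8 dB.

-16.8 dB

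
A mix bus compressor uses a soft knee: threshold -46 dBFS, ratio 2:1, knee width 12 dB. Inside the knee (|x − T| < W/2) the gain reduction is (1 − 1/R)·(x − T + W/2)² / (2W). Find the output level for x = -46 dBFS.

x − T + W/2 = -46 − (-46) + 6 = 6.
GR = (1 − 1/2) × 6² / 24 = 0.5 × 36 / 24 = 0.75 dB.
Output = -46 − 0.75 = -46.75 dBFS.

-46.75 dBFS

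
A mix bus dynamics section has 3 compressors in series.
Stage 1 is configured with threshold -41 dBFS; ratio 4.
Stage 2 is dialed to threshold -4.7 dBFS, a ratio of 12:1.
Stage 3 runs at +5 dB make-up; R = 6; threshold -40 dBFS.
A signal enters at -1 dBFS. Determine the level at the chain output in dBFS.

Stage 1: 40 dB above -41 dBFS, reduced 4:1 to 10 dB above → -31 dBFS.
Stage 2: below threshold (-31 ≤ -4.7); passes unchanged; output -31 dBFS.
Stage 3: overshoot 9 dB → 9/6 = 1.5 dB → -38.5 dBFS; +5 dB make-up → -33.5 dBFS.

-33.5 dBFS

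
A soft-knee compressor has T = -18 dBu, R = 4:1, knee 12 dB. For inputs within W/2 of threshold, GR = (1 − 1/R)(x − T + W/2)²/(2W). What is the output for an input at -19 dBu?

-19.78125 dBu

x − T + W/2 = -19 − (-18) + 6 = 5.
GR = (1 − 1/4) × 5² / 24 = 0.75 × 25 / 24 = 0.78125 dB.
Output = -19 − 0.78125 = -19.78125 dBu.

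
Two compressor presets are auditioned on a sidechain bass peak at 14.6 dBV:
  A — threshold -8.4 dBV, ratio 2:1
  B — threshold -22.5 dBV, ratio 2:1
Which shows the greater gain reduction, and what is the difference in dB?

B, by 7.05 dB

A: overshoot 23 dB → output overshoot 11.5 dB → GR 11.5 dB.
B: overshoot 37.1 dB → output overshoot 18.55 dB → GR 18.55 dB.
B reduces 7.05 dB more.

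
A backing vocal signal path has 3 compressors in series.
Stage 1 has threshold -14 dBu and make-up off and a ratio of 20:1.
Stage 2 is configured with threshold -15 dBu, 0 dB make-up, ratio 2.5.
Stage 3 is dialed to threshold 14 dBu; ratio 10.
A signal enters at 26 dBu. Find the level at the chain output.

Stage 1: 40 dB above -14 dBu, reduced 20:1 to 2 dB above → -12 dBu.
Stage 2: -12 dBu is 3 dB over -15 dBu; at 2.5:1 that becomes 1.2 dB over, giving -13.8 dBu.
Stage 3: -13.8 dBu is at or below the 14 dBu threshold — no compression; output -13.8 dBu.

-13.8 dBu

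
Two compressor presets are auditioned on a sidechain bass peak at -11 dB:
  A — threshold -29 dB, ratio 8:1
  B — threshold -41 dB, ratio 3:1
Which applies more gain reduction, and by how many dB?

A: 18 dB over, compressed to 2.25 dB over, so 15.75 dB of GR.
B: 30 dB over, compressed to 10 dB over, so 20 dB of GR.
B applies 4.25 dB more gain reduction.

B, by 4.25 dB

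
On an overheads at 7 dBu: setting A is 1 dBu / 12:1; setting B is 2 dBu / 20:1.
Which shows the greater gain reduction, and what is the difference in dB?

A: GR = 6 − 6/12 = 5.5 dB.
B: GR = 5 − 5/20 = 4.75 dB.
A applies 0.75 dB more gain reduction.

A, by 0.75 dB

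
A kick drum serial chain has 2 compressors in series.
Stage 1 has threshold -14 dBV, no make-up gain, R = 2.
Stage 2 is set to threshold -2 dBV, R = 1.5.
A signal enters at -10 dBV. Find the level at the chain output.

Stage 1: overshoot 4 dB → 4/2 = 2 dB → -12 dBV.
Stage 2: below threshold (-12 ≤ -2); passes unchanged; output -12 dBV.

-12 dBV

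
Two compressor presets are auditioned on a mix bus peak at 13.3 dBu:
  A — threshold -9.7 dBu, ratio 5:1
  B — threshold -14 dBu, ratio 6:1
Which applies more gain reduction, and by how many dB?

A: 23 dB over, compressed to 4.6 dB over, so 18.4 dB of GR.
B: 27.3 dB over, compressed to 4.55 dB over, so 22.75 dB of GR.
B applies 4.35 dB more gain reduction.

B, by 4.35 dB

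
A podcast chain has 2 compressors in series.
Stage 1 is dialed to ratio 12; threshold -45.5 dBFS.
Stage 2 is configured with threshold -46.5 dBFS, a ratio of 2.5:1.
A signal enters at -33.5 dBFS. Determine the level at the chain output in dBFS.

Stage 1: -33.5 dBFS is 12 dB over -45.5 dBFS; at 12:1 that becomes 1 dB over, giving -44.5 dBFS.
Stage 2: overshoot 2 dB → 2/2.5 = 0.8 dB → -45.7 dBFS.

-45.7 dBFS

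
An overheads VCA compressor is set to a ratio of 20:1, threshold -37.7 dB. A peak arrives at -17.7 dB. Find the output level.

-36.7 dB

The input is 20 dB above the -37.7 dB threshold.
At 20:1 the overshoot is divided by 20, leaving 1 dB above threshold.
That puts the output at -36.7 dB.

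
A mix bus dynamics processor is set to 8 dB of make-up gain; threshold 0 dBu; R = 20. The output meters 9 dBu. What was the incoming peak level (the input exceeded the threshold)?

Remove make-up: 9 − 8 = 1 dBu.
That's 1 dB above the 0 dBu threshold.
Before 20:1 compression the overshoot was 1 × 20 = 20 dB, so input = 0 + 20 = 20 dBu.

20 dBu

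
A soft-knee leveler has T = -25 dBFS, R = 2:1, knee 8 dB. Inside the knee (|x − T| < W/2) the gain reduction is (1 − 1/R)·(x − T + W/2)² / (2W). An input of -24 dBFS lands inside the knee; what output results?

-24.78125 dBFS

x − T + W/2 = -24 − (-25) + 4 = 5.
GR = (1 − 1/2) × 5² / 16 = 0.5 × 25 / 16 = 0.78125 dB.
Output = -24 − 0.78125 = -24.78125 dBFS.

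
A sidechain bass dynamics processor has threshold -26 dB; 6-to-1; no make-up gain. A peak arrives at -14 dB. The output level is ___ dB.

The input is 12 dB above the -26 dB threshold.
The 12 dB excess becomes 2 dB after 6:1 reduction.
Output = -26 + 2 = -24 dB.

-24 dB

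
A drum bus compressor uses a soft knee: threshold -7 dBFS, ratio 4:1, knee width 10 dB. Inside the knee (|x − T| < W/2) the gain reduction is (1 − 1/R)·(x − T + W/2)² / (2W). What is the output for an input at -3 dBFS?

-6.0375 dBFS

x − T + W/2 = -3 − (-7) + 5 = 9.
GR = (1 − 1/4) × 9² / 20 = 0.75 × 81 / 20 = 3.0375 dB.
Output = -3 − 3.0375 = -6.0375 dBFS.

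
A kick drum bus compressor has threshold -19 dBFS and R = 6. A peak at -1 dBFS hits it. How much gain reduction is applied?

-1 dBFS exceeds the threshold by 18 dB.
At 6:1, output sits 18/6 = 3 dB above threshold.
So the signal is attenuated by 18 − 3 = 15 dB.

15 dB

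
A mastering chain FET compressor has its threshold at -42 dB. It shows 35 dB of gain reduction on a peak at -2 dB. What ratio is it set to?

8:1

Input overshoot = -2 − (-42) = 40 dB.
Output overshoot = 40 − 35 = 5 dB.
Ratio = input overshoot / output overshoot = 40 / 5 = 8.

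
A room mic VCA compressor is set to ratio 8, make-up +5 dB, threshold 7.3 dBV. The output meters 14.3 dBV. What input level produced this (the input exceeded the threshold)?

23.3 dBV

Before make-up, the level was 14.3 − 5 = 9.3 dBV.
The compressed level sits 9.3 − 7.3 = 2 dB over threshold.
Undo the ratio: input overshoot = 2 × 8 = 16 dB, giving input = 23.3 dBV.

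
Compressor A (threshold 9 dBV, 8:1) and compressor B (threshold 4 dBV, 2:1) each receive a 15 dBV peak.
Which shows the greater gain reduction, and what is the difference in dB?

B, by 0.25 dB

A: overshoot 6 dB → output overshoot 0.75 dB → GR 5.25 dB.
B: overshoot 11 dB → output overshoot 5.5 dB → GR 5.5 dB.
Difference: 0.25 dB in favour of B.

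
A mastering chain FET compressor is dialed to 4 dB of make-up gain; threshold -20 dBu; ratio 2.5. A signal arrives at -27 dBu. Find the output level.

-23 dBu

-27 dBu is 7 dB below the -20 dBu threshold, so no gain reduction is applied.
Make-up gain adds 4 dB: -27 + 4 = -23 dBu.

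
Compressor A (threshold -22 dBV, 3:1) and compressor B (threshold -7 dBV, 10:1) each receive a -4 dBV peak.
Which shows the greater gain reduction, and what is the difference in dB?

A, by 9.3 dB

A: overshoot 18 dB → output overshoot 6 dB → GR 12 dB.
B: overshoot 3 dB → output overshoot 0.3 dB → GR 2.7 dB.
A applies 9.3 dB more gain reduction.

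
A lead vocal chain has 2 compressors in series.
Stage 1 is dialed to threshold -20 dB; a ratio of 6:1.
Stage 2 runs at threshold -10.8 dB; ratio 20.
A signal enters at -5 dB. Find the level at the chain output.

Stage 1: 15 dB above -20 dB, reduced 6:1 to 2.5 dB above → -17.5 dB.
Stage 2: -17.5 dB is at or below the -10.8 dB threshold — no compression; output -17.5 dB.

-17.5 dB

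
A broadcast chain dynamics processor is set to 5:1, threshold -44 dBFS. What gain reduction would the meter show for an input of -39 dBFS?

4 dB

Overshoot = -39 − (-44) = 5 dB.
At 5:1, output sits 5/5 = 1 dB above threshold.
So the signal is attenuated by 5 − 1 = 4 dB.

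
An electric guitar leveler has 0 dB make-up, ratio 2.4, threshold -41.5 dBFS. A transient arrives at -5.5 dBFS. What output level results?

-26.5 dBFS

The input is 36 dB above the -41.5 dBFS threshold.
At 2.4:1 the overshoot is divided by 2.4, leaving 15 dB above threshold.
So the level is -41.5 + 15 = -26.5 dBFS.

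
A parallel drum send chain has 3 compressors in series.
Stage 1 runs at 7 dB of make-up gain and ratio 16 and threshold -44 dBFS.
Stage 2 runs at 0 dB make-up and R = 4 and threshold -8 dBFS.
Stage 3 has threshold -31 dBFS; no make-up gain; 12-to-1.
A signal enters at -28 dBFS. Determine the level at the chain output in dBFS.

-36 dBFS

Stage 1: overshoot 16 dB → 16/16 = 1 dB → -43 dBFS; +7 dB make-up → -36 dBFS.
Stage 2: below threshold (-36 ≤ -8); passes unchanged; output -36 dBFS.
Stage 3: below threshold (-36 ≤ -31); passes unchanged; output -36 dBFS.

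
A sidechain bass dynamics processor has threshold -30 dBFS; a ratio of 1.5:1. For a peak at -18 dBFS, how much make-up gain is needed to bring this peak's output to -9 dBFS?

13 dB

Overshoot 12 dB → 12/1.5 = 8 dB after compression, so the compressed level is -30 + 8 = -22 dBFS.
Make-up = target − compressed = -9 − (-22) = 13 dB.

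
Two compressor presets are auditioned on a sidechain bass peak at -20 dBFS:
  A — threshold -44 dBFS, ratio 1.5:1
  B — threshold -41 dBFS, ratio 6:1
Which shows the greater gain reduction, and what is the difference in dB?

B, by 9.5 dB

A: overshoot 24 dB → output overshoot 16 dB → GR 8 dB.
B: overshoot 21 dB → output overshoot 3.5 dB → GR 17.5 dB.
B reduces 9.5 dB more.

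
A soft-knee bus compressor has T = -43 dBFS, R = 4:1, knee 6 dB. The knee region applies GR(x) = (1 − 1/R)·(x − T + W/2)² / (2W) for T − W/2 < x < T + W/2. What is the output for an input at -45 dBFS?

-45.0625 dBFS

x − T + W/2 = -45 − (-43) + 3 = 1.
GR = (1 − 1/4) × 1² / 12 = 0.75 × 1 / 12 = 0.0625 dB.
Output = -45 − 0.0625 = -45.0625 dBFS.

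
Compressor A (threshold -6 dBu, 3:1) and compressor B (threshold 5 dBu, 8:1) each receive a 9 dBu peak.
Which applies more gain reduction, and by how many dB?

A: GR = 15 − 15/3 = 10 dB.
B: GR = 4 − 4/8 = 3.5 dB.
Difference: 6.5 dB in favour of A.

A, by 6.5 dB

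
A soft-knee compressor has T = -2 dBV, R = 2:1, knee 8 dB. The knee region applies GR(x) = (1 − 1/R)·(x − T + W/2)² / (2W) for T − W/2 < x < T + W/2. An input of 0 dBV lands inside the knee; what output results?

-1.125 dBV

x − T + W/2 = 0 − (-2) + 4 = 6.
GR = (1 − 1/2) × 6² / 16 = 0.5 × 36 / 16 = 1.125 dB.
Output = 0 − 1.125 = -1.125 dBV.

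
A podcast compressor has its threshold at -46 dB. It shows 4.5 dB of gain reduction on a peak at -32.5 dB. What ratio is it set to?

Input overshoot = -32.5 − (-46) = 13.5 dB.
Output overshoot = 13.5 − 4.5 = 9 dB.
Ratio = input overshoot / output overshoot = 13.5 / 9 = 1.5.

1.5:1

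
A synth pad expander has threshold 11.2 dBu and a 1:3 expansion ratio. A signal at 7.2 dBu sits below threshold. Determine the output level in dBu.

Below threshold, a 1:3 expander applies gain = (3−1)×(T − x) of attenuation.
(3−1) × 4 = 8 dB, so output = 7.2 − 8 = -0.8 dBu.

-0.8 dBu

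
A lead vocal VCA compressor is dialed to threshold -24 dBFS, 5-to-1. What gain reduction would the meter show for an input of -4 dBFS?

-4 dBFS exceeds the threshold by 20 dB.
After 5:1 compression the overshoot becomes 20/5 = 4 dB.
Gain reduction = 20 − 4 = 16 dB.

16 dB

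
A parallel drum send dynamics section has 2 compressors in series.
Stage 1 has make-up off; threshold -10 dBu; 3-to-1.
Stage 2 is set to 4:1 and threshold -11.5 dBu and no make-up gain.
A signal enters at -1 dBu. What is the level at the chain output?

-10.375 dBu

Stage 1: -1 dBu is 9 dB over -10 dBu; at 3:1 that becomes 3 dB over, giving -7 dBu.
Stage 2: -7 dBu is 4.5 dB over -11.5 dBu; at 4:1 that becomes 1.125 dB over, giving -10.375 dBu.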